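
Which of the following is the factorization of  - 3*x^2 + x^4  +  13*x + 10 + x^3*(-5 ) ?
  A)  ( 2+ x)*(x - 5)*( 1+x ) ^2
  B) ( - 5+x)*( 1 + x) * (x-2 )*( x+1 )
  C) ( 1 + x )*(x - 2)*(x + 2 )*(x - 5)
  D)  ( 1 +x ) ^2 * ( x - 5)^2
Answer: B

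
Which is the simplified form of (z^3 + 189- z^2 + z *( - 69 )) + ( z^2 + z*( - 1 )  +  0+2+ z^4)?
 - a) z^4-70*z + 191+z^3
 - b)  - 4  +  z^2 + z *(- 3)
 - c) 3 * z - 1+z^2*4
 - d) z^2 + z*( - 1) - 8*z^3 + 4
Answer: a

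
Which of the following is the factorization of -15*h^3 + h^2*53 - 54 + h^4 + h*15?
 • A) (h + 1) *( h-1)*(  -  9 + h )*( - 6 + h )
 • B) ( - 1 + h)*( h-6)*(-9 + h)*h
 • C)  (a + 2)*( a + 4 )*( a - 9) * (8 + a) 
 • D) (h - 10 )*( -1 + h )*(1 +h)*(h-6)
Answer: A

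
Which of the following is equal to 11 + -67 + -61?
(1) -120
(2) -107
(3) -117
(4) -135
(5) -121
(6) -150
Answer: 3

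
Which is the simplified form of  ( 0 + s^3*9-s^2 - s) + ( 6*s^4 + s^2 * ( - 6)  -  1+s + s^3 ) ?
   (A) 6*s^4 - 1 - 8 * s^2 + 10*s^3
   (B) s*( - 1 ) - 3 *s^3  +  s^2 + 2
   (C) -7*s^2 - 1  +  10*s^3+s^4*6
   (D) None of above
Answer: C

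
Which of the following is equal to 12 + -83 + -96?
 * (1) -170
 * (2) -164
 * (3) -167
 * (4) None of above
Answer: 3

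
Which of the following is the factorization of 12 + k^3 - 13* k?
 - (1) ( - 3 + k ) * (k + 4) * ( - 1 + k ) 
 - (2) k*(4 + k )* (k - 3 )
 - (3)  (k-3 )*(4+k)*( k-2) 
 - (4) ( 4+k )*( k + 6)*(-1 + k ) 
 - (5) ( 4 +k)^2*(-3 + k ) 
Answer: 1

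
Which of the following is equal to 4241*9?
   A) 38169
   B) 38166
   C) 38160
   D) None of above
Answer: A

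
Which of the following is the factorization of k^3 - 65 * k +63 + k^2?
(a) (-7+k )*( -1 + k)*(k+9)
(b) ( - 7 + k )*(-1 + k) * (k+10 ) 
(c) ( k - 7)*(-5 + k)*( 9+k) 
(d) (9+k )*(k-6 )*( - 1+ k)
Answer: a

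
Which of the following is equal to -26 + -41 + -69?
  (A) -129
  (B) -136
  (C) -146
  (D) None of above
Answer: B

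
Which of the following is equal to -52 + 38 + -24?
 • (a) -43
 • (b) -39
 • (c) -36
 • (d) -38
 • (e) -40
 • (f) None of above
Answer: d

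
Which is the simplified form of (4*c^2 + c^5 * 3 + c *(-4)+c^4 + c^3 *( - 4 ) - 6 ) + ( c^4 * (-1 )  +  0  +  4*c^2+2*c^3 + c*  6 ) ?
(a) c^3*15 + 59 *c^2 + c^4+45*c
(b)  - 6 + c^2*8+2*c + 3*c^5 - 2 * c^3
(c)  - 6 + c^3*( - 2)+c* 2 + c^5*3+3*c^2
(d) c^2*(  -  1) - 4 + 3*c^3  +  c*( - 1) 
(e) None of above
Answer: b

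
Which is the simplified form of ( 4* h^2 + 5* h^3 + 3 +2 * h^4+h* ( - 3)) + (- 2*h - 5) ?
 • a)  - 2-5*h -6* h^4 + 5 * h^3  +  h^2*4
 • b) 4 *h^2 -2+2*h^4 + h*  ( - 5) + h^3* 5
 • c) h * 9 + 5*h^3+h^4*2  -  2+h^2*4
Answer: b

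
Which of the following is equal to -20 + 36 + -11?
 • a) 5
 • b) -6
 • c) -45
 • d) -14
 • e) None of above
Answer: a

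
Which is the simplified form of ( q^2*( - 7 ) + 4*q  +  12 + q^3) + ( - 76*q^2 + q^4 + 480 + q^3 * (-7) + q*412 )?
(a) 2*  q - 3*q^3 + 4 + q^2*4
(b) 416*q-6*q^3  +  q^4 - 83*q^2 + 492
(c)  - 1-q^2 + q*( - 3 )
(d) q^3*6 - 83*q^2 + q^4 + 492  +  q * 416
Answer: b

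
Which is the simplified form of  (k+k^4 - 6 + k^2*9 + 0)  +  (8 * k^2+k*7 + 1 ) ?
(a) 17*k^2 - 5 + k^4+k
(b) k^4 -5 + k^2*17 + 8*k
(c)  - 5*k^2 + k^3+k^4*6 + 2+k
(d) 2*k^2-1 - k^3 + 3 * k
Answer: b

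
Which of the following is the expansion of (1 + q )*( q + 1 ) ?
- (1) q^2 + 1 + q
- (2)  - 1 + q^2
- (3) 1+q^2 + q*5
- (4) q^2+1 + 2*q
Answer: 4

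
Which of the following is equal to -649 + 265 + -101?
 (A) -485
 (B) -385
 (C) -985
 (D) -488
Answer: A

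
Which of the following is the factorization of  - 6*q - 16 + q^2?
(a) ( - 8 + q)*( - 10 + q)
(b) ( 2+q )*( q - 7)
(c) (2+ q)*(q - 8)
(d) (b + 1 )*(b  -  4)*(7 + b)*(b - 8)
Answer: c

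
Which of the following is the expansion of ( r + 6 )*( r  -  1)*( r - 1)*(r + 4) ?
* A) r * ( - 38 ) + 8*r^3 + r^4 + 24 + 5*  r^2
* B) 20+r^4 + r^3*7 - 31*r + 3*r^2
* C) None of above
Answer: A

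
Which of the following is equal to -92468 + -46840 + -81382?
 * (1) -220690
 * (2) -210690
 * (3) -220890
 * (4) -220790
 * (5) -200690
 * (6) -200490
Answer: 1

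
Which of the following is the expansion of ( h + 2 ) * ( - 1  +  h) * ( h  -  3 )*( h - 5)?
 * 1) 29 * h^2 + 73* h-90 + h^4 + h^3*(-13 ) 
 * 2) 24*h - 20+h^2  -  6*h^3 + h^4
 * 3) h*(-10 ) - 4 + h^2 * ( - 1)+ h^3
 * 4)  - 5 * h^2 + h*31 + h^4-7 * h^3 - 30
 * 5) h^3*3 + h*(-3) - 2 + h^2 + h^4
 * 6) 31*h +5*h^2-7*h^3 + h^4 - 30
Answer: 6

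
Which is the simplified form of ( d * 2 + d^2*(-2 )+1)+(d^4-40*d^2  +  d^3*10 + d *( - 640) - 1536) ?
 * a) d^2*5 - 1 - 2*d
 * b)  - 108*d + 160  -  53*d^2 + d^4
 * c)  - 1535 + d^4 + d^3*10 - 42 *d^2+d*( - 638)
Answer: c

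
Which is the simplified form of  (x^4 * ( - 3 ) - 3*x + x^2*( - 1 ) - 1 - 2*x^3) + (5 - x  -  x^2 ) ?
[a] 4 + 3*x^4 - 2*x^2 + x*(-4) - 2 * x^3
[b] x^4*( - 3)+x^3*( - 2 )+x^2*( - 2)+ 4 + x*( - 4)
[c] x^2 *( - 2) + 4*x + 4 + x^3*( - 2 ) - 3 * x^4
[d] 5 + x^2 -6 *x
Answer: b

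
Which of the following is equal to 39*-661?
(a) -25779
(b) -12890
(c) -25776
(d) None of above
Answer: a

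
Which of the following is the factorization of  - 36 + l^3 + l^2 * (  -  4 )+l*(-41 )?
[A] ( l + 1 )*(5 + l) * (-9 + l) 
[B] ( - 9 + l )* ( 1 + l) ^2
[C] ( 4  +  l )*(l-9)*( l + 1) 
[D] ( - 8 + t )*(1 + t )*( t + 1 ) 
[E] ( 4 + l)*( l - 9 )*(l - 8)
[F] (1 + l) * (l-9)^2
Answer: C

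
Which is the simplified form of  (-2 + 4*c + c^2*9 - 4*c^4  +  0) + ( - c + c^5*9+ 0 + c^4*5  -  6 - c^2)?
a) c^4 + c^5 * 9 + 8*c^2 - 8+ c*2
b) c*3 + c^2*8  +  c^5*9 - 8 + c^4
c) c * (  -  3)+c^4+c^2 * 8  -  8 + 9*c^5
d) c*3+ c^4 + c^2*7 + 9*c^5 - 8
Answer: b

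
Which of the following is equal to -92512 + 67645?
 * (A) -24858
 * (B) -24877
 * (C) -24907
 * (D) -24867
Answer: D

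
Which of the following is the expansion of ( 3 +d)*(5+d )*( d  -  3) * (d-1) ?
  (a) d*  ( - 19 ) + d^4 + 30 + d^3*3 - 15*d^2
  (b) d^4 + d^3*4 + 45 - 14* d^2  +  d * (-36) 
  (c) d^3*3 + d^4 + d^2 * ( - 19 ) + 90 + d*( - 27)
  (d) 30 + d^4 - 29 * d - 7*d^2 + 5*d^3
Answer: b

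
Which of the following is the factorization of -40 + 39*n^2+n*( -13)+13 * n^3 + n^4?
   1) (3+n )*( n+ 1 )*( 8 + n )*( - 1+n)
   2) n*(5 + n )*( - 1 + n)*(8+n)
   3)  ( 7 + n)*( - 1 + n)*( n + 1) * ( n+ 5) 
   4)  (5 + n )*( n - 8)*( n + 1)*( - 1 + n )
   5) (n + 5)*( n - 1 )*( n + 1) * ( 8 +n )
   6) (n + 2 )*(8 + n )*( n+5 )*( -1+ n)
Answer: 5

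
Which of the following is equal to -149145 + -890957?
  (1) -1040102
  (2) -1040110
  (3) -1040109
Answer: 1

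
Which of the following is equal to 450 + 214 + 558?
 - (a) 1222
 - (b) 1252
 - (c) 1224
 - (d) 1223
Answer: a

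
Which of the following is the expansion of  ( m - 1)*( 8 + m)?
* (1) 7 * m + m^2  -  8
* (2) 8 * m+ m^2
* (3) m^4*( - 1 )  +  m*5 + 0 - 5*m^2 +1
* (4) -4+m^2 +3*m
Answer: 1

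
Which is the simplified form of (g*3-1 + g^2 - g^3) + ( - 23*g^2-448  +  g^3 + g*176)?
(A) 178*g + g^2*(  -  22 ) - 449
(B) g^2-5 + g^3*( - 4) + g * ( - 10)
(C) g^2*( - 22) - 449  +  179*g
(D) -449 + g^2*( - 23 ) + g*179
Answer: C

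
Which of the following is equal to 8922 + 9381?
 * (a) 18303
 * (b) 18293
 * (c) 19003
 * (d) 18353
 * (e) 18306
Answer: a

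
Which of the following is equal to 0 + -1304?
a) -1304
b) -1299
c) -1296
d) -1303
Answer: a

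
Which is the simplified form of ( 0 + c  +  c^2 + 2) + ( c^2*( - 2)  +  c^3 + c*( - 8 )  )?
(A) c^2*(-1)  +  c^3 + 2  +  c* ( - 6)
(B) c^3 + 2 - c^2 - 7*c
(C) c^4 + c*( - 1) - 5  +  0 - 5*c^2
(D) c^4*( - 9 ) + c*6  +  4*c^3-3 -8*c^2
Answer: B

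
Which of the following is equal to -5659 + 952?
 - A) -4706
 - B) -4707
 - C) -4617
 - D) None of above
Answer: B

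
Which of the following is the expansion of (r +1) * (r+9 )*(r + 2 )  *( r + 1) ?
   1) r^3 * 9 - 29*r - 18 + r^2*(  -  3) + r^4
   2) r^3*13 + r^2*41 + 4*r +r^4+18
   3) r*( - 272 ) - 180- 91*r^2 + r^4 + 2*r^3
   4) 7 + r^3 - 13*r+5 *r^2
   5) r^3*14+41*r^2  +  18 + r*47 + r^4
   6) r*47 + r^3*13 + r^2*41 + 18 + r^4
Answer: 6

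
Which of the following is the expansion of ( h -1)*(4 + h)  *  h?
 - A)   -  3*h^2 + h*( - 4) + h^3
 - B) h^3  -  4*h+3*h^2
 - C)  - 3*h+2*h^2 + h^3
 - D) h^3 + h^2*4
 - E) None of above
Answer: B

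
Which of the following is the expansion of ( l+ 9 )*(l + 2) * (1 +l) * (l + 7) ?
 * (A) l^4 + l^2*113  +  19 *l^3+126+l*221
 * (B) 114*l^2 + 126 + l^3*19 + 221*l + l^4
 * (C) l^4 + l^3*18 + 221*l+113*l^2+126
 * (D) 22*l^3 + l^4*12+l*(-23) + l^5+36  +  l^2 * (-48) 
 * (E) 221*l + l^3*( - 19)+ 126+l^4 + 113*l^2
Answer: A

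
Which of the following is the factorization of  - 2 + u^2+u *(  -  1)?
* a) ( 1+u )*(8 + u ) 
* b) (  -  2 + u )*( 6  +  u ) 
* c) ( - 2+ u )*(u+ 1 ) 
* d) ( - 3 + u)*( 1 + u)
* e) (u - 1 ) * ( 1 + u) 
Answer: c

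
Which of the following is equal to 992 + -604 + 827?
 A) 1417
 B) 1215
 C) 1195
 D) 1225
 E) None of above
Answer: B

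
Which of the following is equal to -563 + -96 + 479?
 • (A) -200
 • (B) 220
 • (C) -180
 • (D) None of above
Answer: C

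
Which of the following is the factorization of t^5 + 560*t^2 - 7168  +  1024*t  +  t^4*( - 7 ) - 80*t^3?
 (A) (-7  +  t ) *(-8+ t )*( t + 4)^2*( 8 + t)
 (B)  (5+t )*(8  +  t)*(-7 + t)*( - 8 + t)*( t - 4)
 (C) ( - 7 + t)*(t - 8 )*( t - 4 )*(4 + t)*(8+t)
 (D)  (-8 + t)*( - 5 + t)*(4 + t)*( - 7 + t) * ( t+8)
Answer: C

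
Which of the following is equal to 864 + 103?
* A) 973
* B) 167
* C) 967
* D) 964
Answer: C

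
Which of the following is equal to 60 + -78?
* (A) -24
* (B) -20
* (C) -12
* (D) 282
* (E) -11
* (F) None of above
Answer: F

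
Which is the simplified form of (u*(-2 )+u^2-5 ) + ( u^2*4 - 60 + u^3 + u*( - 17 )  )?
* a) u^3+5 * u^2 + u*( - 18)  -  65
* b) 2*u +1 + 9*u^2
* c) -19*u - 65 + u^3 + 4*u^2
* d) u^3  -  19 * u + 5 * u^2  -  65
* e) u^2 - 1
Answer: d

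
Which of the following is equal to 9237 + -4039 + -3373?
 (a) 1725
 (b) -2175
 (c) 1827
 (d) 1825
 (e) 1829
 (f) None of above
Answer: d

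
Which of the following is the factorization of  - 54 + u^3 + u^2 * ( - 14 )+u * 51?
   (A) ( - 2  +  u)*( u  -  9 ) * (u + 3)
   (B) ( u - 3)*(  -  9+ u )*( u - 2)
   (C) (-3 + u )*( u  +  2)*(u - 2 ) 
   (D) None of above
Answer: B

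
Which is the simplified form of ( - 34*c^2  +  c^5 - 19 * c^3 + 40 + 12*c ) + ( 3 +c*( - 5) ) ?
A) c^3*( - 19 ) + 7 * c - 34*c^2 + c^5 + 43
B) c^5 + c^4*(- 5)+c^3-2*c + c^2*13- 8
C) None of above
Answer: A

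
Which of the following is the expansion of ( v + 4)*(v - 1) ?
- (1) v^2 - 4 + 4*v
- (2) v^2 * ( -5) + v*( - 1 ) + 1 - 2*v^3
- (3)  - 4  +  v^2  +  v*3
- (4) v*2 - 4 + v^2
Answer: 3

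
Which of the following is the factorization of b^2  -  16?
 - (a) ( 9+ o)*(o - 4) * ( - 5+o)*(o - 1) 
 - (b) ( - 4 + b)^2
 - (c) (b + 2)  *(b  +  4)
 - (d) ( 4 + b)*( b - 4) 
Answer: d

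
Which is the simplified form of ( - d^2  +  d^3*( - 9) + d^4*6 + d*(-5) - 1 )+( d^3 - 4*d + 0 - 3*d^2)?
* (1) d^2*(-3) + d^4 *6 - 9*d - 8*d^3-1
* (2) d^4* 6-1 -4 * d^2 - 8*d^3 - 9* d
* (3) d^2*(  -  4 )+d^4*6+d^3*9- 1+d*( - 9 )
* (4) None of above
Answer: 2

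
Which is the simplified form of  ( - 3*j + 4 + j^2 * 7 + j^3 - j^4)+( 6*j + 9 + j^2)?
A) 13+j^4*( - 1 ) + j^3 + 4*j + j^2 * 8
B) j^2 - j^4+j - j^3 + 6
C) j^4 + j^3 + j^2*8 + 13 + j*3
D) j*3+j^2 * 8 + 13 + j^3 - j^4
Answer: D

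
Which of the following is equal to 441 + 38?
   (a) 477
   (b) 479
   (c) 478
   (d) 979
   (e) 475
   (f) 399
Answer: b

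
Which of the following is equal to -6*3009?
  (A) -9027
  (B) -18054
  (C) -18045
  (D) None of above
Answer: B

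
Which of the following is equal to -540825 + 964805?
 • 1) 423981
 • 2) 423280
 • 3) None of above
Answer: 3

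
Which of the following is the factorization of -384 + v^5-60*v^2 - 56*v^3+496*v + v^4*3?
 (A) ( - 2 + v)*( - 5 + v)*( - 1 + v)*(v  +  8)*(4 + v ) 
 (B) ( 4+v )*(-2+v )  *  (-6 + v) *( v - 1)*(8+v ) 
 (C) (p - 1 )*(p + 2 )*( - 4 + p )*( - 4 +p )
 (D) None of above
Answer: B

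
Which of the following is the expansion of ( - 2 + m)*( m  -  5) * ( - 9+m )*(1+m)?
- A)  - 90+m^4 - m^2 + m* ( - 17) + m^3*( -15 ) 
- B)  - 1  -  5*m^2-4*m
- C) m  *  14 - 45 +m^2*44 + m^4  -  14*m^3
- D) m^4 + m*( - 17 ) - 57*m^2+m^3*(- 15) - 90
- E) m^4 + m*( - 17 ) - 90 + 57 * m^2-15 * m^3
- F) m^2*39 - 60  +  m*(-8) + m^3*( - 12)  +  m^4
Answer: E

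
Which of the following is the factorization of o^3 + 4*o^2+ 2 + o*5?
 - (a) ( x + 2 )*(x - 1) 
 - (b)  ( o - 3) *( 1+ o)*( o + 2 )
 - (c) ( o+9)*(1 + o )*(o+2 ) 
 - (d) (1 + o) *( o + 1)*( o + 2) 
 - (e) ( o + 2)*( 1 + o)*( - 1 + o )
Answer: d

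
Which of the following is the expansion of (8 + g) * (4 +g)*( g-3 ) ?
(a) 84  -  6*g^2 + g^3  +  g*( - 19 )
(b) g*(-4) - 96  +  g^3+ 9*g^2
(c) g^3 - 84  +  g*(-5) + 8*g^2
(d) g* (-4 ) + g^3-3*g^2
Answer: b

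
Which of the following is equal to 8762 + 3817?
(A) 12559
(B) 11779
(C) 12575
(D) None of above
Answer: D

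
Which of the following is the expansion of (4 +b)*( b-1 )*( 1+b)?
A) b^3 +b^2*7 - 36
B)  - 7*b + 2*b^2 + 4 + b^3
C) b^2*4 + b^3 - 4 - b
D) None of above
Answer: C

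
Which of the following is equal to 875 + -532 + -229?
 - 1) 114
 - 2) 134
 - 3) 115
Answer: 1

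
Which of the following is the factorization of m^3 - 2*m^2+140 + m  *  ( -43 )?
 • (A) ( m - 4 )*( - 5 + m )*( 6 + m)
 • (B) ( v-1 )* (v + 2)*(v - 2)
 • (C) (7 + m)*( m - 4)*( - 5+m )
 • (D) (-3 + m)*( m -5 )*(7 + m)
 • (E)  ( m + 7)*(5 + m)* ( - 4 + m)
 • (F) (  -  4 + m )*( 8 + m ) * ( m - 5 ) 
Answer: C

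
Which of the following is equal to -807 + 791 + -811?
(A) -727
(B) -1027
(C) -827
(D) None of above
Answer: C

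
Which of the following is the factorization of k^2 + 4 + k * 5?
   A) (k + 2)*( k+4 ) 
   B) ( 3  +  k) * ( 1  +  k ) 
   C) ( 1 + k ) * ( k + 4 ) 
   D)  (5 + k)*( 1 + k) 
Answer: C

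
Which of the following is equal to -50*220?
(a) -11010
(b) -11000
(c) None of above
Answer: b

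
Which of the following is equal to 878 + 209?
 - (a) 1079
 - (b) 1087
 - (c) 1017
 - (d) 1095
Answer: b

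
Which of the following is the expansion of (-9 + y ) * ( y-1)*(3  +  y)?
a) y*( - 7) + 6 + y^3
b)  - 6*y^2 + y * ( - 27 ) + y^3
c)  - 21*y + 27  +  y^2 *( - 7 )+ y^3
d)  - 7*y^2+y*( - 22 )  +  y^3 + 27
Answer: c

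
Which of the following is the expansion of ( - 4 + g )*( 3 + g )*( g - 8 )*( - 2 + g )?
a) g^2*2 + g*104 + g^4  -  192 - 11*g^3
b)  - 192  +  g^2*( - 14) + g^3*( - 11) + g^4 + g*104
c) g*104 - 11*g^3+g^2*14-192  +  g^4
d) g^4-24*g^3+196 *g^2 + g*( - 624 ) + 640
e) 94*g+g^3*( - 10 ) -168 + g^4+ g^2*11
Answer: c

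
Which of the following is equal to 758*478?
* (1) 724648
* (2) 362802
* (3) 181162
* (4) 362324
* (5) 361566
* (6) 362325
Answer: 4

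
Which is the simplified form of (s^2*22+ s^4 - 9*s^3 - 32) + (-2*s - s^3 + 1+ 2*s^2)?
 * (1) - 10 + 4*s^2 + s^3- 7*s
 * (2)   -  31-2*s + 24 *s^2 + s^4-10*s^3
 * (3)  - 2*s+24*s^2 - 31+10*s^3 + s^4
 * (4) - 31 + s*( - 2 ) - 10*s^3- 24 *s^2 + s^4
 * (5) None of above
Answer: 2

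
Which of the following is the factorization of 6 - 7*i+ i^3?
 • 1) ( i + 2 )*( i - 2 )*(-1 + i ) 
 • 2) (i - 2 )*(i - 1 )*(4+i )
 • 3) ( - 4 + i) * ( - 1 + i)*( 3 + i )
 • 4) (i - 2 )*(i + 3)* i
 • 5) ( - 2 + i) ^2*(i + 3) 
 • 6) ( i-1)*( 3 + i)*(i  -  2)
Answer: 6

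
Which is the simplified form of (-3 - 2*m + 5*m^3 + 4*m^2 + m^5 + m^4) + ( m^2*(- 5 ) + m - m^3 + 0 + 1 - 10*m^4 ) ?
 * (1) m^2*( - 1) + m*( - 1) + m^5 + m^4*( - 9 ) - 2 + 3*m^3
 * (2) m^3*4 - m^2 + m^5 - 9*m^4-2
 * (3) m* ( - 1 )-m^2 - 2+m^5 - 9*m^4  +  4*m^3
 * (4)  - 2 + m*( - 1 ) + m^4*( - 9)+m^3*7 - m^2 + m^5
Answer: 3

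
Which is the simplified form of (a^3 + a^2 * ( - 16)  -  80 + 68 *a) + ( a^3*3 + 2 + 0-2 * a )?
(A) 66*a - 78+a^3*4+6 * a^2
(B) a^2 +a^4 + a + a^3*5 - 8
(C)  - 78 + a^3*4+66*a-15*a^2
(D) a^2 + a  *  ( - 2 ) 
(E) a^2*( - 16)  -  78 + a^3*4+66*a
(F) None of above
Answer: E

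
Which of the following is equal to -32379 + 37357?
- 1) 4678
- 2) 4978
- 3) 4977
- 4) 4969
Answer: 2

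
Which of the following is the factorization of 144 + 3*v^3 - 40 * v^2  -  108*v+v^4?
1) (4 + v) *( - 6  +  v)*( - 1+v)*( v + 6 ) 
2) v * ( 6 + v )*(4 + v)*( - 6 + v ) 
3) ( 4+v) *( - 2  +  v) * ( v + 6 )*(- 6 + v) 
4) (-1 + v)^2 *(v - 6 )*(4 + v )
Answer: 1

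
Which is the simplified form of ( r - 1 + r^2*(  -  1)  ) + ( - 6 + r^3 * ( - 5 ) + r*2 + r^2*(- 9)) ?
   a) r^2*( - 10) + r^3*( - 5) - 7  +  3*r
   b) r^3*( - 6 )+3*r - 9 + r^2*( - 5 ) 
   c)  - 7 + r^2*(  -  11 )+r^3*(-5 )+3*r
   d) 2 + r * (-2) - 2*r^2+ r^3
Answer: a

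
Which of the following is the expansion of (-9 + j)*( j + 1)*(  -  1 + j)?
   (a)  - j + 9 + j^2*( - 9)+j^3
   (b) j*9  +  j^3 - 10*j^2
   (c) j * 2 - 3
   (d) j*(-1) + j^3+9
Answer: a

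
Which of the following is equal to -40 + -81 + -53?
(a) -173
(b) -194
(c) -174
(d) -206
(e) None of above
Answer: c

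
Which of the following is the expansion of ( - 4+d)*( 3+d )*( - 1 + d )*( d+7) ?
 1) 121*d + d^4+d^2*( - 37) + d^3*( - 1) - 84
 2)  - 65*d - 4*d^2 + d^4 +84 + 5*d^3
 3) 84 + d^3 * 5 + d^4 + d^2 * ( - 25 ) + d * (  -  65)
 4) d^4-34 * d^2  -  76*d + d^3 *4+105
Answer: 3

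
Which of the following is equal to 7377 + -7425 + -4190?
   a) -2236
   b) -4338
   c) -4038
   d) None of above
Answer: d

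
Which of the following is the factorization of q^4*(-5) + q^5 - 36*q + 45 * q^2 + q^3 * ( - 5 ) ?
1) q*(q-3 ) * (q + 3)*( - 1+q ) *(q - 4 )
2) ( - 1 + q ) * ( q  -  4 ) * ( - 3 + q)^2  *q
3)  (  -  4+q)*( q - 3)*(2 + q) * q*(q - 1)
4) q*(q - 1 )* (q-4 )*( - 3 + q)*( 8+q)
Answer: 1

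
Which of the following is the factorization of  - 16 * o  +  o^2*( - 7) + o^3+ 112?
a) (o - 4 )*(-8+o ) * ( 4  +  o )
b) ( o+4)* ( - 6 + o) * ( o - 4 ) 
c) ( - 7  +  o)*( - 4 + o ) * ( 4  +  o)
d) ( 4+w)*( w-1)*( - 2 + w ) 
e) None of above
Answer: c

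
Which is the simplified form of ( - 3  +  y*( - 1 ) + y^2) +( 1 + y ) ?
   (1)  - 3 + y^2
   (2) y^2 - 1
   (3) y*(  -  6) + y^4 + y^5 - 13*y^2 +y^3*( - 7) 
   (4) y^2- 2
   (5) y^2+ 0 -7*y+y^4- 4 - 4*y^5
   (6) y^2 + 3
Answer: 4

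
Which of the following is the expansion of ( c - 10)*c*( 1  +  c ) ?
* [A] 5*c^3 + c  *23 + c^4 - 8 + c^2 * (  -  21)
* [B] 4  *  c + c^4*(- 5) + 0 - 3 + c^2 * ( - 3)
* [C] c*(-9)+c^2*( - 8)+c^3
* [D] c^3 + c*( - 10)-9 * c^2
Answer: D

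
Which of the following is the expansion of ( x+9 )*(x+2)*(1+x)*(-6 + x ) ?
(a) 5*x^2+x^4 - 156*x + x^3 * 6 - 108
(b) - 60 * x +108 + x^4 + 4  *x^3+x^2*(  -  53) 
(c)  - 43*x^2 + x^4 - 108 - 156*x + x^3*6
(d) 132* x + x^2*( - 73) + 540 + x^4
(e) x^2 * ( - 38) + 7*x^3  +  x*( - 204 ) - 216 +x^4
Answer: c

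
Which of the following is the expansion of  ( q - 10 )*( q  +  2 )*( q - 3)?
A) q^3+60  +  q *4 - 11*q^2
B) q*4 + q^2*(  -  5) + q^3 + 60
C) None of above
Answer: A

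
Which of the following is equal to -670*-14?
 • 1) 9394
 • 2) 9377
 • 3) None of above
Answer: 3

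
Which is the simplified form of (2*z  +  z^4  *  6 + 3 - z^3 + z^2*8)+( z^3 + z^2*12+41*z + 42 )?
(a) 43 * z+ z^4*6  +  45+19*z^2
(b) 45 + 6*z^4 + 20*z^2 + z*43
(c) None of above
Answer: b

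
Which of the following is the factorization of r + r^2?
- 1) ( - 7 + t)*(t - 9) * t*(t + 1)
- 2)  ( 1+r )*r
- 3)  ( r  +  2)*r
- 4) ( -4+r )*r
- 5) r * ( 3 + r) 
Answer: 2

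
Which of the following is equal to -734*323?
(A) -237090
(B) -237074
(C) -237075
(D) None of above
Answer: D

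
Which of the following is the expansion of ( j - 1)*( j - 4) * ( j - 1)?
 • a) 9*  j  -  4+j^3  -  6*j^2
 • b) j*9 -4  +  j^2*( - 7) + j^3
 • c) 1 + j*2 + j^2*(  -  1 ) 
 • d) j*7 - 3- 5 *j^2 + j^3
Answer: a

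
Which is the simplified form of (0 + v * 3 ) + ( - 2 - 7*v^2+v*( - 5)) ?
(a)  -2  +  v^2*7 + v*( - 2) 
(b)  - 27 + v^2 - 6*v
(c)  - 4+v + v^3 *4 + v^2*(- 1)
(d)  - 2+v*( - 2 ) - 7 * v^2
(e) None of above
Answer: d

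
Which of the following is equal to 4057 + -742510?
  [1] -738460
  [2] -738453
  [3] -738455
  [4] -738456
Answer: 2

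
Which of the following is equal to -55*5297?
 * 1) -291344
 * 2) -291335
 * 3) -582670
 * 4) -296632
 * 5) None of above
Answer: 2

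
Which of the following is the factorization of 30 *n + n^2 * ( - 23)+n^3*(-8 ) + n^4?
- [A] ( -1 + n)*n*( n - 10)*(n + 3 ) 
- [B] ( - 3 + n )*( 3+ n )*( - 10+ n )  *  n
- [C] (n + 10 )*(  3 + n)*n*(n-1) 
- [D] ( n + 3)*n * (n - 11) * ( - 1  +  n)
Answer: A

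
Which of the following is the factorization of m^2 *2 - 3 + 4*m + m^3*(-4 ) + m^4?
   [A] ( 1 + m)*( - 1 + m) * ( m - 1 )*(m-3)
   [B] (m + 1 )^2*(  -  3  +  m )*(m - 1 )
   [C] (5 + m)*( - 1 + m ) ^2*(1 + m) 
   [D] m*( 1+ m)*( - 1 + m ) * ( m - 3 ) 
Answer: A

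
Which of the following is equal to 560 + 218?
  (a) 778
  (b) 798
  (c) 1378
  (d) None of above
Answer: a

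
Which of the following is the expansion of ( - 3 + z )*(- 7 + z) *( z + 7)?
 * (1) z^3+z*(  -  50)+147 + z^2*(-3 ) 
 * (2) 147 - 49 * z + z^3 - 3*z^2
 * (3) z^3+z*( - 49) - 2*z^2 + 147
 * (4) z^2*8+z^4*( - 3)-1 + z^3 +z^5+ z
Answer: 2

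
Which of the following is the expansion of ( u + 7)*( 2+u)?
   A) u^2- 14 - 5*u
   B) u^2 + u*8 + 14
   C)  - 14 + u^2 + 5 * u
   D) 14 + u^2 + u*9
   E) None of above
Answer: D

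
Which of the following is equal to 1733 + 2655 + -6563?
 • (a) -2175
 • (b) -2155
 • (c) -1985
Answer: a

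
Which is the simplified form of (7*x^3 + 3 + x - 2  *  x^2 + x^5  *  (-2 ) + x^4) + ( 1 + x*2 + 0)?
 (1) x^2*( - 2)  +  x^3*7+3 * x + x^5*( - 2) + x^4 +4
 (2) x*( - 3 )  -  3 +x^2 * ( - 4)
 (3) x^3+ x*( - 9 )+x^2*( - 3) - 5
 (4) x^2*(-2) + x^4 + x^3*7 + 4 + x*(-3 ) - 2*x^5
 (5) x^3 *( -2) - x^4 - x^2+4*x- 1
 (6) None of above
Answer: 1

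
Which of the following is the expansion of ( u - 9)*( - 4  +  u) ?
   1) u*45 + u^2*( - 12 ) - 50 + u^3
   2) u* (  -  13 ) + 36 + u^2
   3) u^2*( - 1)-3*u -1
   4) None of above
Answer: 2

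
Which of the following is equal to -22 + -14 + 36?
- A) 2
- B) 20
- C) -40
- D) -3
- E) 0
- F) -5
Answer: E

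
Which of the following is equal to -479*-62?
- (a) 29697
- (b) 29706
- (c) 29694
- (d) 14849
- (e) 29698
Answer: e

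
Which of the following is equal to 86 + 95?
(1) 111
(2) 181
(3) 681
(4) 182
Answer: 2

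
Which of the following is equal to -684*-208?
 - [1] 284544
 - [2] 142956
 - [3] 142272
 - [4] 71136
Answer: 3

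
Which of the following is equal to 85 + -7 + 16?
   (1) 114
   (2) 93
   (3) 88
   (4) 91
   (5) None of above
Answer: 5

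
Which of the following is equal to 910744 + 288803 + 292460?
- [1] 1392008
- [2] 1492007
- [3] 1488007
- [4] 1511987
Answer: 2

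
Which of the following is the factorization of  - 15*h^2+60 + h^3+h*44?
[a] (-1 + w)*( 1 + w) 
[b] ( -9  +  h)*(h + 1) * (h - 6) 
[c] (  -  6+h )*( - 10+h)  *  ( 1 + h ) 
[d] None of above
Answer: c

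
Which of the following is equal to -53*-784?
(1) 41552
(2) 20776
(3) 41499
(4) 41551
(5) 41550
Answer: 1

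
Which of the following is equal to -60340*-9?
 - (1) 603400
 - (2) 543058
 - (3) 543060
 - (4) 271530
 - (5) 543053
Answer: 3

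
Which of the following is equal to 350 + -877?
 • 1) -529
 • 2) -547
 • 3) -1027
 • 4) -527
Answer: 4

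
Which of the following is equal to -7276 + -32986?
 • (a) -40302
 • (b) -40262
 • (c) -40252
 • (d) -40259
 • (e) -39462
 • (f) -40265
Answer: b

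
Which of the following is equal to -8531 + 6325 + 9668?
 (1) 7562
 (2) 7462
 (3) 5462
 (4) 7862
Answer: 2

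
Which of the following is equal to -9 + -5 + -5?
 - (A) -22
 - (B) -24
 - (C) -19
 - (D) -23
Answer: C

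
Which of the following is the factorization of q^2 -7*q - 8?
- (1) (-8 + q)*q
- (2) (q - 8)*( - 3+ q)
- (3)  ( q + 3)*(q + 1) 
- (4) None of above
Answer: 4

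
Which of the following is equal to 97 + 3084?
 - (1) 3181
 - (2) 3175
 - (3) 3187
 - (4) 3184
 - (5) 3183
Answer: 1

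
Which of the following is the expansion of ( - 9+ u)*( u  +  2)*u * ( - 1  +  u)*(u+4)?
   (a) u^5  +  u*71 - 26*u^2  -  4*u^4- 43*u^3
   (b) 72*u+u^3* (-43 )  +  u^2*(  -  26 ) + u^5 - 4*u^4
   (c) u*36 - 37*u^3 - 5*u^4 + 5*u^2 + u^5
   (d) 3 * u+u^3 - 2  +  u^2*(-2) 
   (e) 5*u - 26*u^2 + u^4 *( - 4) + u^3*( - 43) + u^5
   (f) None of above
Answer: b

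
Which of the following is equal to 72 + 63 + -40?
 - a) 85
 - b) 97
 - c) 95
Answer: c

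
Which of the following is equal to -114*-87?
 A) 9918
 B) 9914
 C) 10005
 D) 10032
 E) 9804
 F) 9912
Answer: A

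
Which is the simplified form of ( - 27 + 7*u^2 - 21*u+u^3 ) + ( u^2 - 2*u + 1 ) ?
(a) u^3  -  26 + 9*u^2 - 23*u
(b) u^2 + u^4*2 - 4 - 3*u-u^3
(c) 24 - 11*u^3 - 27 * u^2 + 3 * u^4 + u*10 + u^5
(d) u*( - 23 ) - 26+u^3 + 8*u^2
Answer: d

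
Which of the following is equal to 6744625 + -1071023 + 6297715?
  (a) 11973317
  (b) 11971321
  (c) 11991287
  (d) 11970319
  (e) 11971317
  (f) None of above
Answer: e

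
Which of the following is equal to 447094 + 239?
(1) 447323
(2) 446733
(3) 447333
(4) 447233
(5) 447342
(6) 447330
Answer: 3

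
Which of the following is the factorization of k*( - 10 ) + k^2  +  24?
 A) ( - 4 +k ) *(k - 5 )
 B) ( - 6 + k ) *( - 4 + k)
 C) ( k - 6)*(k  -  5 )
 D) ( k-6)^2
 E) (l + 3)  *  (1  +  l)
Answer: B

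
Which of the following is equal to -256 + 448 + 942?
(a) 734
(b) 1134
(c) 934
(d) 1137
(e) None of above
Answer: b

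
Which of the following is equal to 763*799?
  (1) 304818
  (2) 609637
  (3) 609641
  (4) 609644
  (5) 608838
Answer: 2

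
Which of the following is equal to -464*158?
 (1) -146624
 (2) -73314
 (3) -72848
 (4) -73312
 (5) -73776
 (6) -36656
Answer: 4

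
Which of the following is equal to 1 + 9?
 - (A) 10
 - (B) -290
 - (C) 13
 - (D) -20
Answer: A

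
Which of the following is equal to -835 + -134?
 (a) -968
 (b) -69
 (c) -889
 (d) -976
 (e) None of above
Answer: e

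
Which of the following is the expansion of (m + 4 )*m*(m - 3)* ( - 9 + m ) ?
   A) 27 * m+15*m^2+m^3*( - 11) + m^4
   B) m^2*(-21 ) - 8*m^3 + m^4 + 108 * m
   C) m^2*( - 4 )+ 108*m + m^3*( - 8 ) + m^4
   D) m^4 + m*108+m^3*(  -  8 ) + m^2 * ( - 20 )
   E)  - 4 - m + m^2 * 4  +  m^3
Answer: B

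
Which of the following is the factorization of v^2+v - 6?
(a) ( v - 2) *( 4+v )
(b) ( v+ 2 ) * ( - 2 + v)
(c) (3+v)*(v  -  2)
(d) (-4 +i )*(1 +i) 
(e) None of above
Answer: c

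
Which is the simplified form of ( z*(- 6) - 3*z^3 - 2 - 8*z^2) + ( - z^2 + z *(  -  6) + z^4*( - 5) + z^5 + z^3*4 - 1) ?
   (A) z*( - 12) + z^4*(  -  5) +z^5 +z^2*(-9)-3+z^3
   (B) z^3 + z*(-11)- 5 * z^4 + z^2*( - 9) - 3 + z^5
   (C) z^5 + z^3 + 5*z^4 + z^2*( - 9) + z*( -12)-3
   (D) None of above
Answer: A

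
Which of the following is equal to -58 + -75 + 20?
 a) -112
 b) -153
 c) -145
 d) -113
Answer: d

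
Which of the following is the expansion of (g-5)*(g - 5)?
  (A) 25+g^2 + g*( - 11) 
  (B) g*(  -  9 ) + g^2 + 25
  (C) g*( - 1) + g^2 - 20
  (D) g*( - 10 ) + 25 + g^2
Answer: D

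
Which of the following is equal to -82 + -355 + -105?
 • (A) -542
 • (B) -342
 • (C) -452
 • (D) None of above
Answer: A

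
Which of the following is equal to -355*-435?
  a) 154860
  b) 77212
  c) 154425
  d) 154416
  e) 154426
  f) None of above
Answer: c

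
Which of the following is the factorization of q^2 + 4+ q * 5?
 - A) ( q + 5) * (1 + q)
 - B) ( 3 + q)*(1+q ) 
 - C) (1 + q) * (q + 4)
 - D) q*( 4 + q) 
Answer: C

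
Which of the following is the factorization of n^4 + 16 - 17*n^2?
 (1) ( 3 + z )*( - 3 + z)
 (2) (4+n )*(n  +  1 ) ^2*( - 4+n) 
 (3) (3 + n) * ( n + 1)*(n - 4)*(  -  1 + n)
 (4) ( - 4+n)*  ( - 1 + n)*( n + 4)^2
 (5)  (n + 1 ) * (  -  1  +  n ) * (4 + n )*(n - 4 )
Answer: 5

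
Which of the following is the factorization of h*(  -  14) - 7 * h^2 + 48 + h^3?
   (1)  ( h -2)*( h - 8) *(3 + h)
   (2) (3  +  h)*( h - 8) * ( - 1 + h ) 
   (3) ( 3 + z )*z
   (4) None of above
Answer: 1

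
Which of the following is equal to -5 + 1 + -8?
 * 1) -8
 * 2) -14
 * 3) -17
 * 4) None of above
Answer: 4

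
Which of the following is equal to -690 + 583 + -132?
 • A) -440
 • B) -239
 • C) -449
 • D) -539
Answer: B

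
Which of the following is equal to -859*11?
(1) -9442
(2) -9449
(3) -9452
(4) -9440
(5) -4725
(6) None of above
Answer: 2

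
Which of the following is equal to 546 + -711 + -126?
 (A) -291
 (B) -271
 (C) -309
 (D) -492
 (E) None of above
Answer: A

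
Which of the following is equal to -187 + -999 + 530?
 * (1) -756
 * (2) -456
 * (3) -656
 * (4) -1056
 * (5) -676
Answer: 3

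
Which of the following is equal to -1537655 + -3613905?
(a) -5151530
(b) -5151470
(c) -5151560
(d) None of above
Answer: c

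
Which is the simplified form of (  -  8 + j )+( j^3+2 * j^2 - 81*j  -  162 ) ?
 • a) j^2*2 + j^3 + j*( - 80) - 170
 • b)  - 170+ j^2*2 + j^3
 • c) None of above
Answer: a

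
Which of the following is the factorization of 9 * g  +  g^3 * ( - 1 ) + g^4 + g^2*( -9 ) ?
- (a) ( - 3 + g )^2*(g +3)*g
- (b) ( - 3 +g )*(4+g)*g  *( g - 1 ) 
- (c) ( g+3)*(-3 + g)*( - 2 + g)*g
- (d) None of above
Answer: d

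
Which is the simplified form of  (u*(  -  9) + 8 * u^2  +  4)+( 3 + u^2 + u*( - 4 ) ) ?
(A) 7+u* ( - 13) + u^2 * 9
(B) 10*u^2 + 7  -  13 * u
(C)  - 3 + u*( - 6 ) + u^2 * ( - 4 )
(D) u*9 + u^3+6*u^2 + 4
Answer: A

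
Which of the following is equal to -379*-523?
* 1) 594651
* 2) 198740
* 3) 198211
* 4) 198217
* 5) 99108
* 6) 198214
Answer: 4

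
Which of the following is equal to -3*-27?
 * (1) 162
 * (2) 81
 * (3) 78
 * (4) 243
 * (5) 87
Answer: 2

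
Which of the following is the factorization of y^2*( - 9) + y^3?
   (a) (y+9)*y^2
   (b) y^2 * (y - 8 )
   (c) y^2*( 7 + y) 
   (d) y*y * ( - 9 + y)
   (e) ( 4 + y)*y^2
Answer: d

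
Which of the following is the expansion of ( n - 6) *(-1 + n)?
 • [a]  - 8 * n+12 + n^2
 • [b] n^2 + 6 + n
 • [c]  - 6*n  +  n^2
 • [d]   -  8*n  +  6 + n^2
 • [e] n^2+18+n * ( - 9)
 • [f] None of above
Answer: f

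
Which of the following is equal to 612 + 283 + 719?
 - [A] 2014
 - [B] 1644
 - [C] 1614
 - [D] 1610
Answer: C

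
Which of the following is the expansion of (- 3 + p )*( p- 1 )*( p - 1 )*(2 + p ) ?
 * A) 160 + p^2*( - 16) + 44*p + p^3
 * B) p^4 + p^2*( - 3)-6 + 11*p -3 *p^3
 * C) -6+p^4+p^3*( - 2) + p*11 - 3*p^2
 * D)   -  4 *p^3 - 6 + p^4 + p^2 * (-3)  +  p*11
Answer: B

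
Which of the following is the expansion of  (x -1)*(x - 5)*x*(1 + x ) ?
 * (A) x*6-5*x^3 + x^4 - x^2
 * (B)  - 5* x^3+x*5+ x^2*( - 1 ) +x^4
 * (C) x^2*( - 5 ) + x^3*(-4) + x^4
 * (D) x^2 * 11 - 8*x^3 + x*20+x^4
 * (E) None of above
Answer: B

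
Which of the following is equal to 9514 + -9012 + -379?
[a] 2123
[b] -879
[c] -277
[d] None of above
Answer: d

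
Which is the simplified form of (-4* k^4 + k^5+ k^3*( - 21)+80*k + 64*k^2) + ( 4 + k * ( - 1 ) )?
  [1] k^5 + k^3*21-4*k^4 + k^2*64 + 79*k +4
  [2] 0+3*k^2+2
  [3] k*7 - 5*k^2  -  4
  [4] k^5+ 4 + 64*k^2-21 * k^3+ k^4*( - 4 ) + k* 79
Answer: 4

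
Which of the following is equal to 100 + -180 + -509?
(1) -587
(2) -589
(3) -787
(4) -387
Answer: 2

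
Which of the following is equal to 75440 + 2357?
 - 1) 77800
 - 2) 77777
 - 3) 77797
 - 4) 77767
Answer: 3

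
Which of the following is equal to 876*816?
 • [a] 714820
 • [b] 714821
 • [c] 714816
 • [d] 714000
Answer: c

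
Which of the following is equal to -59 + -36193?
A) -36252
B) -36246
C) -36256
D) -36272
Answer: A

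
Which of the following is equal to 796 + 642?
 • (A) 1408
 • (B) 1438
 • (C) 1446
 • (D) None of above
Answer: B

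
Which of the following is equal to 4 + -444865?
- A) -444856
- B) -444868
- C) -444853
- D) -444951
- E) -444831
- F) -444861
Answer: F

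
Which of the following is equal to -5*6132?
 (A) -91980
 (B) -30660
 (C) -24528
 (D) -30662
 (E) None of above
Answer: B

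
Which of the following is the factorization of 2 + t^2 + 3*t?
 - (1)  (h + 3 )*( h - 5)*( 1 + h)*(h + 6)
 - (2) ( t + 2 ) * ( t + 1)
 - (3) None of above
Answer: 2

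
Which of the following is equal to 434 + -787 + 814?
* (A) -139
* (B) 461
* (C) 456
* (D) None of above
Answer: B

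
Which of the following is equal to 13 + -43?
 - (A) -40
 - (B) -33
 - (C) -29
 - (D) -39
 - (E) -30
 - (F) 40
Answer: E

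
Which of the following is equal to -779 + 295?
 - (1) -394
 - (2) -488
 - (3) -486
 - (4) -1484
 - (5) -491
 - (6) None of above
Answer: 6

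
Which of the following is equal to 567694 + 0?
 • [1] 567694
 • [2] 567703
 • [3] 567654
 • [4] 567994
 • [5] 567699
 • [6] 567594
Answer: 1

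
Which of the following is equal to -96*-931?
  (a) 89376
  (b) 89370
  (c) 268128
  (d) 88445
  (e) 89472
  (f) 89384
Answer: a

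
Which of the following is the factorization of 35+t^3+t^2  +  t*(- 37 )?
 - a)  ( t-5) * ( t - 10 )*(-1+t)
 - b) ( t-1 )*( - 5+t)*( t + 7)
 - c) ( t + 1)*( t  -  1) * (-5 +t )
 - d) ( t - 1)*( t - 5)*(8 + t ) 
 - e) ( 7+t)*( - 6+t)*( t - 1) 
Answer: b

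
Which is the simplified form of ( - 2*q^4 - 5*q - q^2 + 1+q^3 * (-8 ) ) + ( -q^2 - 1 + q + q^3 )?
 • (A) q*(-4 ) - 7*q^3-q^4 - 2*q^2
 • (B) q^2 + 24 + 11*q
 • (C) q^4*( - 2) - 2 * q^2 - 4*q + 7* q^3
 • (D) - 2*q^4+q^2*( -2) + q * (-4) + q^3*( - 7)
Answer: D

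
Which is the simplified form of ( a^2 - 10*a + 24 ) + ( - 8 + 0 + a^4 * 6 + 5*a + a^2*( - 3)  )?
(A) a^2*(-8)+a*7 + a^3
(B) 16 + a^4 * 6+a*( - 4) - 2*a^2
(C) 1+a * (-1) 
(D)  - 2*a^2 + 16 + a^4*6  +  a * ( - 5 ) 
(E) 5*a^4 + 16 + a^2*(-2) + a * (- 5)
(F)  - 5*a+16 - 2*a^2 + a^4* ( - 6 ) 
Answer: D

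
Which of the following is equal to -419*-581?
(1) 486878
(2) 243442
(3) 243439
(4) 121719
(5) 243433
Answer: 3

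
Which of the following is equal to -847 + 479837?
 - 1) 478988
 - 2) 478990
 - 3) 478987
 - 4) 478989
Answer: 2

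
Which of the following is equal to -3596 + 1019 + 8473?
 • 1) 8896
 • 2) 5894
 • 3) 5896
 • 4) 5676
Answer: 3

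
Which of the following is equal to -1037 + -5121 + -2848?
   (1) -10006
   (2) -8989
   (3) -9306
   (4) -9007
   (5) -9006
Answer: 5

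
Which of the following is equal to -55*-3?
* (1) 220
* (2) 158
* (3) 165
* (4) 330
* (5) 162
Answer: 3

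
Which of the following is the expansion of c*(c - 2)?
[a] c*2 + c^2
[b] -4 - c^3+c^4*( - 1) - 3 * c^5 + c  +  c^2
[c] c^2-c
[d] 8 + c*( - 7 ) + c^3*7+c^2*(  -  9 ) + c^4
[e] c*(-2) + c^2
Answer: e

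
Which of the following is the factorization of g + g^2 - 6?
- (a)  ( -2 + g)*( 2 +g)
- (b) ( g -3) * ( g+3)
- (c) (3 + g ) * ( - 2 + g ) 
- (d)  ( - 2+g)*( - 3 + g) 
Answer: c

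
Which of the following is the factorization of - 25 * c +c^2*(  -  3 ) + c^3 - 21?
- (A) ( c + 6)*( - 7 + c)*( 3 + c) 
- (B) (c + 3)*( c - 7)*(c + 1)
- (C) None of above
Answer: B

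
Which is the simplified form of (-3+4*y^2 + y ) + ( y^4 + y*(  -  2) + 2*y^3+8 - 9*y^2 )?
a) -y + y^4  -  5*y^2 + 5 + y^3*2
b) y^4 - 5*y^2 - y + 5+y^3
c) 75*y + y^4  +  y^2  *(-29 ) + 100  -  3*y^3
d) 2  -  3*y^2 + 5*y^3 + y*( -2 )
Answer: a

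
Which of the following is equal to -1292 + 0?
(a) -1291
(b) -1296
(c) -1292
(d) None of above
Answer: c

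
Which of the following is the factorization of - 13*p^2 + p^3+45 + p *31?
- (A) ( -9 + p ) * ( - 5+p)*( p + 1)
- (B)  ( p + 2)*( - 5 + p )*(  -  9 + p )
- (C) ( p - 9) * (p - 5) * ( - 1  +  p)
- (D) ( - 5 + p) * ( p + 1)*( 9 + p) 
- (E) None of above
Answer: A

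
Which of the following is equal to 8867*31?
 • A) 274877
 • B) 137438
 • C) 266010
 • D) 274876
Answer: A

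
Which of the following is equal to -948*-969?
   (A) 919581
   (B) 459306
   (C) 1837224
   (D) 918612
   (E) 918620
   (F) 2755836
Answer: D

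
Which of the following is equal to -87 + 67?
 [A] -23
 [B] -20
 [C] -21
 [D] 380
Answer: B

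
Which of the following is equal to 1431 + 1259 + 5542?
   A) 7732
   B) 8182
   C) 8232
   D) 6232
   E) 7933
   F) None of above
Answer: C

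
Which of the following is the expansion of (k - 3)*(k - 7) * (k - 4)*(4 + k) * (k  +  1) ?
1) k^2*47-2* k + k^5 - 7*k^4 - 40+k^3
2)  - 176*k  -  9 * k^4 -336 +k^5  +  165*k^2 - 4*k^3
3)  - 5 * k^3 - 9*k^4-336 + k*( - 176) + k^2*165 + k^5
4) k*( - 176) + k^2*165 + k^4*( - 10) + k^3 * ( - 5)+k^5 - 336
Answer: 3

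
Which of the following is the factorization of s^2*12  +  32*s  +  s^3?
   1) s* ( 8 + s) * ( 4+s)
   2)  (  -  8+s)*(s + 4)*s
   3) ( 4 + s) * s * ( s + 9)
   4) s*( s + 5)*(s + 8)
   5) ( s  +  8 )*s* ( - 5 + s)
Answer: 1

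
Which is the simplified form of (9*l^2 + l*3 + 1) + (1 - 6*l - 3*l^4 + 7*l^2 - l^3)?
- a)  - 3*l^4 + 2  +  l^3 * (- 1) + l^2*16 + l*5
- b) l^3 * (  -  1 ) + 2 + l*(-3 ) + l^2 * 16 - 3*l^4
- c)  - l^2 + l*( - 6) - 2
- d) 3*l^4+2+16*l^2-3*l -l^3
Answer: b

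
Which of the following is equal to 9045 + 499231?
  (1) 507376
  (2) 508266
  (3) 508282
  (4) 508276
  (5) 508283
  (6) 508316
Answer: 4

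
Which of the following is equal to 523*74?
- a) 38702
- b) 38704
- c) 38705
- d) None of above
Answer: a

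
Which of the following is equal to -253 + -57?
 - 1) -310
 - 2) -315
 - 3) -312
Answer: 1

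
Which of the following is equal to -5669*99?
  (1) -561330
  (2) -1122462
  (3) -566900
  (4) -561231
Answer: 4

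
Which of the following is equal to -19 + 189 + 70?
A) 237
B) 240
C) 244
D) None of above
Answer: B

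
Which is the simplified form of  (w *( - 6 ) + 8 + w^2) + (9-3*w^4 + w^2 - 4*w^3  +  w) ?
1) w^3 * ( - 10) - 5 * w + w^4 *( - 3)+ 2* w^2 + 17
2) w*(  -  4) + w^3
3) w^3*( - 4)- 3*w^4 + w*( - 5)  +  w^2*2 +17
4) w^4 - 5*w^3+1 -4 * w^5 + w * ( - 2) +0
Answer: 3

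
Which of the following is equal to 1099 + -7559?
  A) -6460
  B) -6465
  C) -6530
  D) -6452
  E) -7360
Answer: A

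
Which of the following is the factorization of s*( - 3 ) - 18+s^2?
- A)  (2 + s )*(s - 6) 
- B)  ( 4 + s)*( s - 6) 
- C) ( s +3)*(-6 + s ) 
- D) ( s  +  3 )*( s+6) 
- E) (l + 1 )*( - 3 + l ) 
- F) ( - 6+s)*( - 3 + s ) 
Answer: C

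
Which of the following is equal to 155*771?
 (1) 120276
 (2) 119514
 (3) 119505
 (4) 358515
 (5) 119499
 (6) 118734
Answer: 3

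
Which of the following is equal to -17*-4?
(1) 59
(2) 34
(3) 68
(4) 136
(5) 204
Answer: 3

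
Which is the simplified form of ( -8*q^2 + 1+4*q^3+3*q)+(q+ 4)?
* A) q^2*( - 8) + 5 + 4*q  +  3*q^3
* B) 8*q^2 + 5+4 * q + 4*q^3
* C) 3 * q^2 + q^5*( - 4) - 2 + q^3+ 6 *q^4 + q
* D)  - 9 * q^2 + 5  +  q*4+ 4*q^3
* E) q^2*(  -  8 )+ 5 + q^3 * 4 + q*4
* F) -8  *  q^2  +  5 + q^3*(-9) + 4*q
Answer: E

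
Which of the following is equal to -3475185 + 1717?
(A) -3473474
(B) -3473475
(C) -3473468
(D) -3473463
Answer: C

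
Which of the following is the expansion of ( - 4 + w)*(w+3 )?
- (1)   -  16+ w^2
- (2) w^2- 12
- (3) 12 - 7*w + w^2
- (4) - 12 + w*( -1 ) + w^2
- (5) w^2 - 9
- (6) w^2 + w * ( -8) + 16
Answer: 4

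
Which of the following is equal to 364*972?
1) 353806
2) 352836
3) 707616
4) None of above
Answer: 4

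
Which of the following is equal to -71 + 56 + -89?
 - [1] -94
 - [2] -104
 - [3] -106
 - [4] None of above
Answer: 2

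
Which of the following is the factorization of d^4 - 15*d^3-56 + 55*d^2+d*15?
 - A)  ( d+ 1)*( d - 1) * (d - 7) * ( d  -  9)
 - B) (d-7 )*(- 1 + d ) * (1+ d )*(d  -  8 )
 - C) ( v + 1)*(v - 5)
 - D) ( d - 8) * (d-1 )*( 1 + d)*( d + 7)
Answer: B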